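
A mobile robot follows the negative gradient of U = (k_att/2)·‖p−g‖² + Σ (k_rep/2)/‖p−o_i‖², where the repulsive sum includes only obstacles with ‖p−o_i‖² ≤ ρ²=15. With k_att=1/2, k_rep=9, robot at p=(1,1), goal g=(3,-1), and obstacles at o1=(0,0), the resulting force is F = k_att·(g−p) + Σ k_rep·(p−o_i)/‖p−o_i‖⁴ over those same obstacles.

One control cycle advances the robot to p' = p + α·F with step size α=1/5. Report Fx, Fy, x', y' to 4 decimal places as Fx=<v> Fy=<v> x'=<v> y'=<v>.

F_att = 1/2·(g−p) = 1/2·(2,-2) = (1.0000,-1.0000)
o1: d²=2 ≤ ρ²=15; F_rep = 9·(1,1)/2² = (2.2500,2.2500)
F = F_att + ΣF_rep = (3.2500,1.2500)
p' = p + 1/5·F = (1.6500,1.2500)

Fx=3.2500 Fy=1.2500 x'=1.6500 y'=1.2500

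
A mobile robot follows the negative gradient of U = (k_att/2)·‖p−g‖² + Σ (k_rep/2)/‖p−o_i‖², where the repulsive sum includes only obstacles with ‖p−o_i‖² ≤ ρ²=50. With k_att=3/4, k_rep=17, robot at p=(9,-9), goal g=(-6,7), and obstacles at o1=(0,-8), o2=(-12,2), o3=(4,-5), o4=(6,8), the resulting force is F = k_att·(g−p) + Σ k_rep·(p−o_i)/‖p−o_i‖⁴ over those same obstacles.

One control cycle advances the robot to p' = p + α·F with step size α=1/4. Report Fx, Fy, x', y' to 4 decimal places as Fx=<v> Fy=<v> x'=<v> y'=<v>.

F_att = 3/4·(g−p) = 3/4·(-15,16) = (-11.2500,12.0000)
o1: d²=82 > ρ²=50 → inactive
o2: d²=562 > ρ²=50 → inactive
o3: d²=41 ≤ ρ²=50; F_rep = 17·(5,-4)/41² = (0.0506,-0.0405)
o4: d²=298 > ρ²=50 → inactive
F = F_att + ΣF_rep = (-11.1994,11.9595)
p' = p + 1/4·F = (6.2001,-6.0101)

Fx=-11.1994 Fy=11.9595 x'=6.2001 y'=-6.0101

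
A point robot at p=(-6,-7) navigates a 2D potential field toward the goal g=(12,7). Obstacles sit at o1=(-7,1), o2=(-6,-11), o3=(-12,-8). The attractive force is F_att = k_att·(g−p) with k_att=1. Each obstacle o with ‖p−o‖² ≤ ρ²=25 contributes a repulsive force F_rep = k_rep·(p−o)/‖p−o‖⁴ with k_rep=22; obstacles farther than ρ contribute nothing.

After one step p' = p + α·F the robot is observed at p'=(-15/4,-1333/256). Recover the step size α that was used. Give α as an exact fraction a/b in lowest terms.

F_att = 1·(g−p) = 1·(18,14) = (18.0000,14.0000)
o1: d²=65 > ρ²=25 → inactive
o2: d²=16 ≤ ρ²=25; F_rep = 22·(0,4)/16² = (0.0000,0.3438)
o3: d²=37 > ρ²=25 → inactive
F = F_att + ΣF_rep = (18.0000,14.3438)
Δp = p'−p = (2.2500,1.7930); α = Δx/Fx = (9/4) / (18) = 1/8
check: Δy/Fy = (459/256) / (459/32) = 1/8 ✓

α = 1/8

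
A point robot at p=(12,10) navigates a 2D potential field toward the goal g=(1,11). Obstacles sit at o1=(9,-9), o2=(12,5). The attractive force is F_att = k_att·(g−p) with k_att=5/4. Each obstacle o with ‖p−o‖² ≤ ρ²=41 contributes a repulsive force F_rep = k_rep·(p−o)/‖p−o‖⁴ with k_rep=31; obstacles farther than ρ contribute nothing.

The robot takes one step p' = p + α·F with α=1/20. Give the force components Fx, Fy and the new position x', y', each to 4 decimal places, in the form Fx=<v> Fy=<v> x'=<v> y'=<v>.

F_att = 5/4·(g−p) = 5/4·(-11,1) = (-13.7500,1.2500)
o1: d²=370 > ρ²=41 → inactive
o2: d²=25 ≤ ρ²=41; F_rep = 31·(0,5)/25² = (0.0000,0.2480)
F = F_att + ΣF_rep = (-13.7500,1.4980)
p' = p + 1/20·F = (11.3125,10.0749)

Fx=-13.7500 Fy=1.4980 x'=11.3125 y'=10.0749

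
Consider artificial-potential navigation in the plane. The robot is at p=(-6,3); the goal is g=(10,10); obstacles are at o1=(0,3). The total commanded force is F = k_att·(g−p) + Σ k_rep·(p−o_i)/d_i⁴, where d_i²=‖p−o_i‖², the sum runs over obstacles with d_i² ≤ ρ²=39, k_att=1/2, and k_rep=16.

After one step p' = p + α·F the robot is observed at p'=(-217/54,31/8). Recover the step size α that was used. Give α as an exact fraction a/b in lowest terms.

α = 1/4

F_att = 1/2·(g−p) = 1/2·(16,7) = (8.0000,3.5000)
o1: d²=36 ≤ ρ²=39; F_rep = 16·(-6,0)/36² = (-0.0741,0.0000)
F = F_att + ΣF_rep = (7.9259,3.5000)
Δp = p'−p = (1.9815,0.8750); α = Δx/Fx = (107/54) / (214/27) = 1/4
check: Δy/Fy = (7/8) / (7/2) = 1/4 ✓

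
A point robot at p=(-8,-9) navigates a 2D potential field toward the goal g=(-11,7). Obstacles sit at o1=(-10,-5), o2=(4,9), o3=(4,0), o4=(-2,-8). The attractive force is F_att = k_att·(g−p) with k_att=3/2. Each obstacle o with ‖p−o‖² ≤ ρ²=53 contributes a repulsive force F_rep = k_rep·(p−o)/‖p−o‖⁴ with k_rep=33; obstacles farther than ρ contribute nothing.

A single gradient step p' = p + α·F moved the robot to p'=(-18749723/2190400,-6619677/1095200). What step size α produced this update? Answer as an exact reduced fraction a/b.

F_att = 3/2·(g−p) = 3/2·(-3,16) = (-4.5000,24.0000)
o1: d²=20 ≤ ρ²=53; F_rep = 33·(2,-4)/20² = (0.1650,-0.3300)
o2: d²=468 > ρ²=53 → inactive
o3: d²=225 > ρ²=53 → inactive
o4: d²=37 ≤ ρ²=53; F_rep = 33·(-6,-1)/37² = (-0.1446,-0.0241)
F = F_att + ΣF_rep = (-4.4796,23.6459)
Δp = p'−p = (-0.5600,2.9557); α = Δx/Fx = (-1226523/2190400) / (-1226523/273800) = 1/8
check: Δy/Fy = (3237123/1095200) / (3237123/136900) = 1/8 ✓

α = 1/8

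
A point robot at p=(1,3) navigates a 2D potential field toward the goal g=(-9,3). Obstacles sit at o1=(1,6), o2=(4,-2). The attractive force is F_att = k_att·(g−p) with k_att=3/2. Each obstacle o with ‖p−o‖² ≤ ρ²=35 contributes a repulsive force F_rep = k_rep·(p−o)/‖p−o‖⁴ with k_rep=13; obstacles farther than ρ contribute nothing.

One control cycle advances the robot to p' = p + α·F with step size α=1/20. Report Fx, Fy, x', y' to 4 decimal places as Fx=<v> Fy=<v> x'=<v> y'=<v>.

F_att = 3/2·(g−p) = 3/2·(-10,0) = (-15.0000,0.0000)
o1: d²=9 ≤ ρ²=35; F_rep = 13·(0,-3)/9² = (0.0000,-0.4815)
o2: d²=34 ≤ ρ²=35; F_rep = 13·(-3,5)/34² = (-0.0337,0.0562)
F = F_att + ΣF_rep = (-15.0337,-0.4253)
p' = p + 1/20·F = (0.2483,2.9787)

Fx=-15.0337 Fy=-0.4253 x'=0.2483 y'=2.9787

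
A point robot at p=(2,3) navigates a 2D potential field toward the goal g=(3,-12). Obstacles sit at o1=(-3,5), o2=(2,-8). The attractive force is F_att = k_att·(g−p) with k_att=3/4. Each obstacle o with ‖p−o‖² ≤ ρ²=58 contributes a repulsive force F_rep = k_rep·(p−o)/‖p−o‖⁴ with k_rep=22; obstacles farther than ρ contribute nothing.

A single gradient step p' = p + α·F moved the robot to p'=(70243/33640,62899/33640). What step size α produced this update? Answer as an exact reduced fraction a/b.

α = 1/10

F_att = 3/4·(g−p) = 3/4·(1,-15) = (0.7500,-11.2500)
o1: d²=29 ≤ ρ²=58; F_rep = 22·(5,-2)/29² = (0.1308,-0.0523)
o2: d²=121 > ρ²=58 → inactive
F = F_att + ΣF_rep = (0.8808,-11.3023)
Δp = p'−p = (0.0881,-1.1302); α = Δx/Fx = (2963/33640) / (2963/3364) = 1/10
check: Δy/Fy = (-38021/33640) / (-38021/3364) = 1/10 ✓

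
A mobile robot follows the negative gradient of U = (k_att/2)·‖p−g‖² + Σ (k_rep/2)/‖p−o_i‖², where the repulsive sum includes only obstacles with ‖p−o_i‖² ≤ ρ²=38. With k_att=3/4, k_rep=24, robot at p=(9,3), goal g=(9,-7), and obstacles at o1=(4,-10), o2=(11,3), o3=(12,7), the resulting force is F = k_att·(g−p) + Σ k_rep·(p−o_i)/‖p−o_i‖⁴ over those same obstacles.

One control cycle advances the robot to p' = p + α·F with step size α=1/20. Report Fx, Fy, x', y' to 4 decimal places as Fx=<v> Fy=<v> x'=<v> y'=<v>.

Fx=-3.1152 Fy=-7.6536 x'=8.8442 y'=2.6173

F_att = 3/4·(g−p) = 3/4·(0,-10) = (0.0000,-7.5000)
o1: d²=194 > ρ²=38 → inactive
o2: d²=4 ≤ ρ²=38; F_rep = 24·(-2,0)/4² = (-3.0000,0.0000)
o3: d²=25 ≤ ρ²=38; F_rep = 24·(-3,-4)/25² = (-0.1152,-0.1536)
F = F_att + ΣF_rep = (-3.1152,-7.6536)
p' = p + 1/20·F = (8.8442,2.6173)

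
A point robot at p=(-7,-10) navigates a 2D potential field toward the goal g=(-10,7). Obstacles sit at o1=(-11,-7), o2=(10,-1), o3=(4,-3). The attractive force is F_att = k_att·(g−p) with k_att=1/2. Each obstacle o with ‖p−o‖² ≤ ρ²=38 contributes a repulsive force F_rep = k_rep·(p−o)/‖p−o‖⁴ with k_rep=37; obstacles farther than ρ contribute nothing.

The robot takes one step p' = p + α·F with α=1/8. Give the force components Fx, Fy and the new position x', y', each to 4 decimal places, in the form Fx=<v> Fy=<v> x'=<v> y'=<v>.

F_att = 1/2·(g−p) = 1/2·(-3,17) = (-1.5000,8.5000)
o1: d²=25 ≤ ρ²=38; F_rep = 37·(4,-3)/25² = (0.2368,-0.1776)
o2: d²=370 > ρ²=38 → inactive
o3: d²=170 > ρ²=38 → inactive
F = F_att + ΣF_rep = (-1.2632,8.3224)
p' = p + 1/8·F = (-7.1579,-8.9597)

Fx=-1.2632 Fy=8.3224 x'=-7.1579 y'=-8.9597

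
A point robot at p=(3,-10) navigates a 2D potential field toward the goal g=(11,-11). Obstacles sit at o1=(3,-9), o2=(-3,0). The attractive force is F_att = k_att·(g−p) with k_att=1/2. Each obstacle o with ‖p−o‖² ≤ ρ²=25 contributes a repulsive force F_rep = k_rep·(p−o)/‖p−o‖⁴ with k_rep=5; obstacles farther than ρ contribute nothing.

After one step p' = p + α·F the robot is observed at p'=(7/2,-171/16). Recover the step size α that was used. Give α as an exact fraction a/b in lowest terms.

α = 1/8

F_att = 1/2·(g−p) = 1/2·(8,-1) = (4.0000,-0.5000)
o1: d²=1 ≤ ρ²=25; F_rep = 5·(0,-1)/1² = (0.0000,-5.0000)
o2: d²=136 > ρ²=25 → inactive
F = F_att + ΣF_rep = (4.0000,-5.5000)
Δp = p'−p = (0.5000,-0.6875); α = Δx/Fx = (1/2) / (4) = 1/8
check: Δy/Fy = (-11/16) / (-11/2) = 1/8 ✓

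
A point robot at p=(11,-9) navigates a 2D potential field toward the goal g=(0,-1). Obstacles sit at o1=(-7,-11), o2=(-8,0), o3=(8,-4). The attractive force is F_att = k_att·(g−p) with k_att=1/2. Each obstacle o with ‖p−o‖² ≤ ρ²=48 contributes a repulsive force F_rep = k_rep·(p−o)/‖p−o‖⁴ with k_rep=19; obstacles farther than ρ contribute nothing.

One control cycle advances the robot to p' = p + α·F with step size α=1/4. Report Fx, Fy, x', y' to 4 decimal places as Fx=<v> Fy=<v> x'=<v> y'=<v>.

Fx=-5.4507 Fy=3.9178 x'=9.6373 y'=-8.0205

F_att = 1/2·(g−p) = 1/2·(-11,8) = (-5.5000,4.0000)
o1: d²=328 > ρ²=48 → inactive
o2: d²=442 > ρ²=48 → inactive
o3: d²=34 ≤ ρ²=48; F_rep = 19·(3,-5)/34² = (0.0493,-0.0822)
F = F_att + ΣF_rep = (-5.4507,3.9178)
p' = p + 1/4·F = (9.6373,-8.0205)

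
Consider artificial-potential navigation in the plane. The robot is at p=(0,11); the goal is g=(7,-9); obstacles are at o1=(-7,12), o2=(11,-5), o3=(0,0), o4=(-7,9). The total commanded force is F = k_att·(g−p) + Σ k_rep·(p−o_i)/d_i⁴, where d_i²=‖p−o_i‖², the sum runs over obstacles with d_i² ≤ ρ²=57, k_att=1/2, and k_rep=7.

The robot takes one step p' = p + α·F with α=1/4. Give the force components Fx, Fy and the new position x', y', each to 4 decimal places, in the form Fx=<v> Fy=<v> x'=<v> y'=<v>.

Fx=3.5370 Fy=-9.9978 x'=0.8843 y'=8.5005

F_att = 1/2·(g−p) = 1/2·(7,-20) = (3.5000,-10.0000)
o1: d²=50 ≤ ρ²=57; F_rep = 7·(7,-1)/50² = (0.0196,-0.0028)
o2: d²=377 > ρ²=57 → inactive
o3: d²=121 > ρ²=57 → inactive
o4: d²=53 ≤ ρ²=57; F_rep = 7·(7,2)/53² = (0.0174,0.0050)
F = F_att + ΣF_rep = (3.5370,-9.9978)
p' = p + 1/4·F = (0.8843,8.5005)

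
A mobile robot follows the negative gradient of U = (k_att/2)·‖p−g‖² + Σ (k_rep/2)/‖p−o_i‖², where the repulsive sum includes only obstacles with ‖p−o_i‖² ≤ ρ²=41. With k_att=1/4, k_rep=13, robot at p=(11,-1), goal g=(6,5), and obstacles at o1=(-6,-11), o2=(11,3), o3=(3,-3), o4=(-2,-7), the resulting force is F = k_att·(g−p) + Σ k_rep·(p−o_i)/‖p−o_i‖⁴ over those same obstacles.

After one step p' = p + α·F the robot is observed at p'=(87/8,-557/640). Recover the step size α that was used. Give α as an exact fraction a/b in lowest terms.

α = 1/10

F_att = 1/4·(g−p) = 1/4·(-5,6) = (-1.2500,1.5000)
o1: d²=389 > ρ²=41 → inactive
o2: d²=16 ≤ ρ²=41; F_rep = 13·(0,-4)/16² = (0.0000,-0.2031)
o3: d²=68 > ρ²=41 → inactive
o4: d²=205 > ρ²=41 → inactive
F = F_att + ΣF_rep = (-1.2500,1.2969)
Δp = p'−p = (-0.1250,0.1297); α = Δx/Fx = (-1/8) / (-5/4) = 1/10
check: Δy/Fy = (83/640) / (83/64) = 1/10 ✓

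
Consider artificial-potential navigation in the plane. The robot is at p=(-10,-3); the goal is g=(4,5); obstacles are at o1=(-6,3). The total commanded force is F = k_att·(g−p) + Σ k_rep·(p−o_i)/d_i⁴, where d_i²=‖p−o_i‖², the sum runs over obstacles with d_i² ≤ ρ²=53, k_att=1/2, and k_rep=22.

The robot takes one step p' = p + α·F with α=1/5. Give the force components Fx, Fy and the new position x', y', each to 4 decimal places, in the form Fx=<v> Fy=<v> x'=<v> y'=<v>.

F_att = 1/2·(g−p) = 1/2·(14,8) = (7.0000,4.0000)
o1: d²=52 ≤ ρ²=53; F_rep = 22·(-4,-6)/52² = (-0.0325,-0.0488)
F = F_att + ΣF_rep = (6.9675,3.9512)
p' = p + 1/5·F = (-8.6065,-2.2098)

Fx=6.9675 Fy=3.9512 x'=-8.6065 y'=-2.2098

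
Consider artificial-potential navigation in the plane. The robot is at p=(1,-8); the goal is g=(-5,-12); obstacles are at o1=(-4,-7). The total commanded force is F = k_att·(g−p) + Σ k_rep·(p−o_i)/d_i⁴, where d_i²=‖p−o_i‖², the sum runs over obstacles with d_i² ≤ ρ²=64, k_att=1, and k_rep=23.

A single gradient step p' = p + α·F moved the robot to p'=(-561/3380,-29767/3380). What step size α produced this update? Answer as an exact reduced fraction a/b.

F_att = 1·(g−p) = 1·(-6,-4) = (-6.0000,-4.0000)
o1: d²=26 ≤ ρ²=64; F_rep = 23·(5,-1)/26² = (0.1701,-0.0340)
F = F_att + ΣF_rep = (-5.8299,-4.0340)
Δp = p'−p = (-1.1660,-0.8068); α = Δx/Fx = (-3941/3380) / (-3941/676) = 1/5
check: Δy/Fy = (-2727/3380) / (-2727/676) = 1/5 ✓

α = 1/5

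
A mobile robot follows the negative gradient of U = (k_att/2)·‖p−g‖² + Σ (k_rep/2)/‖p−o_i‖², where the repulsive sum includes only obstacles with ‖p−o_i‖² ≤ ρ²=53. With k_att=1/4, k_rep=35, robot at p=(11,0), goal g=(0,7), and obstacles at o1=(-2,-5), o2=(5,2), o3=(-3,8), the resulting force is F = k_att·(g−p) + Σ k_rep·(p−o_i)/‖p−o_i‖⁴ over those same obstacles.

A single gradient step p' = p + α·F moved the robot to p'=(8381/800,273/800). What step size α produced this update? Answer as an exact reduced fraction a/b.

F_att = 1/4·(g−p) = 1/4·(-11,7) = (-2.7500,1.7500)
o1: d²=194 > ρ²=53 → inactive
o2: d²=40 ≤ ρ²=53; F_rep = 35·(6,-2)/40² = (0.1313,-0.0437)
o3: d²=260 > ρ²=53 → inactive
F = F_att + ΣF_rep = (-2.6187,1.7063)
Δp = p'−p = (-0.5238,0.3412); α = Δx/Fx = (-419/800) / (-419/160) = 1/5
check: Δy/Fy = (273/800) / (273/160) = 1/5 ✓

α = 1/5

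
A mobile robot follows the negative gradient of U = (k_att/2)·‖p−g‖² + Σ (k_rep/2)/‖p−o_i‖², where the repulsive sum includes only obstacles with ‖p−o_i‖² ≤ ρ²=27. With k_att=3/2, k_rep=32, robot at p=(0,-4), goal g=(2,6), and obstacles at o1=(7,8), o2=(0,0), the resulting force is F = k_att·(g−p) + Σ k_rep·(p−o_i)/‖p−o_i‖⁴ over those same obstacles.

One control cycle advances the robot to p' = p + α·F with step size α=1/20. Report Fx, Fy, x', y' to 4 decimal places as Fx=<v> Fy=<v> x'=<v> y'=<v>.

Fx=3.0000 Fy=14.5000 x'=0.1500 y'=-3.2750

F_att = 3/2·(g−p) = 3/2·(2,10) = (3.0000,15.0000)
o1: d²=193 > ρ²=27 → inactive
o2: d²=16 ≤ ρ²=27; F_rep = 32·(0,-4)/16² = (0.0000,-0.5000)
F = F_att + ΣF_rep = (3.0000,14.5000)
p' = p + 1/20·F = (0.1500,-3.2750)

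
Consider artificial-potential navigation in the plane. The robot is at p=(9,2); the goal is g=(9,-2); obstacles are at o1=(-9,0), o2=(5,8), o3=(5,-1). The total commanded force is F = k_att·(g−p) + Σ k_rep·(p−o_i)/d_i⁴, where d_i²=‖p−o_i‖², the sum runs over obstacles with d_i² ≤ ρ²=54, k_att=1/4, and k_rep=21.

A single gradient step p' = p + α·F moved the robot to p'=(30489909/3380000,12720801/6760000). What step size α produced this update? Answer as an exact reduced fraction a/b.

F_att = 1/4·(g−p) = 1/4·(0,-4) = (0.0000,-1.0000)
o1: d²=328 > ρ²=54 → inactive
o2: d²=52 ≤ ρ²=54; F_rep = 21·(4,-6)/52² = (0.0311,-0.0466)
o3: d²=25 ≤ ρ²=54; F_rep = 21·(4,3)/25² = (0.1344,0.1008)
F = F_att + ΣF_rep = (0.1655,-0.9458)
Δp = p'−p = (0.0207,-0.1182); α = Δx/Fx = (69909/3380000) / (69909/422500) = 1/8
check: Δy/Fy = (-799199/6760000) / (-799199/845000) = 1/8 ✓

α = 1/8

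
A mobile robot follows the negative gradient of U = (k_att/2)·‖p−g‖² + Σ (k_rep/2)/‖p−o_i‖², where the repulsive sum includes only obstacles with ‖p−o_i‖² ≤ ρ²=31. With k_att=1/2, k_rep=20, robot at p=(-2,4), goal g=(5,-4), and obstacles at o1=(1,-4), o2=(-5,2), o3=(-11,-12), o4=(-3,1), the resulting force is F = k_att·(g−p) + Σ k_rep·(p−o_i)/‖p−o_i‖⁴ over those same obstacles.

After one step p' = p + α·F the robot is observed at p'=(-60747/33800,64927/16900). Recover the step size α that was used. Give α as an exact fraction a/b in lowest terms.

α = 1/20

F_att = 1/2·(g−p) = 1/2·(7,-8) = (3.5000,-4.0000)
o1: d²=73 > ρ²=31 → inactive
o2: d²=13 ≤ ρ²=31; F_rep = 20·(3,2)/13² = (0.3550,0.2367)
o3: d²=337 > ρ²=31 → inactive
o4: d²=10 ≤ ρ²=31; F_rep = 20·(1,3)/10² = (0.2000,0.6000)
F = F_att + ΣF_rep = (4.0550,-3.1633)
Δp = p'−p = (0.2028,-0.1582); α = Δx/Fx = (6853/33800) / (6853/1690) = 1/20
check: Δy/Fy = (-2673/16900) / (-2673/845) = 1/20 ✓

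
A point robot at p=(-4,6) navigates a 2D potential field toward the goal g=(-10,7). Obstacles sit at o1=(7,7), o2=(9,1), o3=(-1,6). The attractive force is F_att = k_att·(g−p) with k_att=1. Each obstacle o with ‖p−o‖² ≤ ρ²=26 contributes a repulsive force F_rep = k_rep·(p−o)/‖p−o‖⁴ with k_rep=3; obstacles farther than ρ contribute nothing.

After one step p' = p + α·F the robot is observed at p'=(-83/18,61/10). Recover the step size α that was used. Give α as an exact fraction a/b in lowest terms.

F_att = 1·(g−p) = 1·(-6,1) = (-6.0000,1.0000)
o1: d²=122 > ρ²=26 → inactive
o2: d²=194 > ρ²=26 → inactive
o3: d²=9 ≤ ρ²=26; F_rep = 3·(-3,0)/9² = (-0.1111,0.0000)
F = F_att + ΣF_rep = (-6.1111,1.0000)
Δp = p'−p = (-0.6111,0.1000); α = Δx/Fx = (-11/18) / (-55/9) = 1/10
check: Δy/Fy = (1/10) / (1) = 1/10 ✓

α = 1/10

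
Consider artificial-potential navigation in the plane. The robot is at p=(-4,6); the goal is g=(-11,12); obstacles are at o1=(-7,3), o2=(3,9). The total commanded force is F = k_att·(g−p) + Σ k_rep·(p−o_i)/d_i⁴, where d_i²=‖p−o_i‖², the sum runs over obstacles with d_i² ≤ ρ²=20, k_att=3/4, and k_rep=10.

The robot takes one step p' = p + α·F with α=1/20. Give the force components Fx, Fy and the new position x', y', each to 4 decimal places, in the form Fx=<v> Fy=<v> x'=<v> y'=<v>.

Fx=-5.1574 Fy=4.5926 x'=-4.2579 y'=6.2296

F_att = 3/4·(g−p) = 3/4·(-7,6) = (-5.2500,4.5000)
o1: d²=18 ≤ ρ²=20; F_rep = 10·(3,3)/18² = (0.0926,0.0926)
o2: d²=58 > ρ²=20 → inactive
F = F_att + ΣF_rep = (-5.1574,4.5926)
p' = p + 1/20·F = (-4.2579,6.2296)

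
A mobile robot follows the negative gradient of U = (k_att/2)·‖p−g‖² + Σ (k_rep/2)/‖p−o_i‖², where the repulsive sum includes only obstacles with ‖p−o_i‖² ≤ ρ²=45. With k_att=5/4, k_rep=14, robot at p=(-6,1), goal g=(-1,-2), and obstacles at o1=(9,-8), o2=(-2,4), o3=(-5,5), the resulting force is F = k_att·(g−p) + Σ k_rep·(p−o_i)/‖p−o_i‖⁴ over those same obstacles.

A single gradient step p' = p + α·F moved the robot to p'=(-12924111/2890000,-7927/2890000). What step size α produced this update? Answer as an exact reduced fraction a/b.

α = 1/4

F_att = 5/4·(g−p) = 5/4·(5,-3) = (6.2500,-3.7500)
o1: d²=306 > ρ²=45 → inactive
o2: d²=25 ≤ ρ²=45; F_rep = 14·(-4,-3)/25² = (-0.0896,-0.0672)
o3: d²=17 ≤ ρ²=45; F_rep = 14·(-1,-4)/17² = (-0.0484,-0.1938)
F = F_att + ΣF_rep = (6.1120,-4.0110)
Δp = p'−p = (1.5280,-1.0027); α = Δx/Fx = (4415889/2890000) / (4415889/722500) = 1/4
check: Δy/Fy = (-2897927/2890000) / (-2897927/722500) = 1/4 ✓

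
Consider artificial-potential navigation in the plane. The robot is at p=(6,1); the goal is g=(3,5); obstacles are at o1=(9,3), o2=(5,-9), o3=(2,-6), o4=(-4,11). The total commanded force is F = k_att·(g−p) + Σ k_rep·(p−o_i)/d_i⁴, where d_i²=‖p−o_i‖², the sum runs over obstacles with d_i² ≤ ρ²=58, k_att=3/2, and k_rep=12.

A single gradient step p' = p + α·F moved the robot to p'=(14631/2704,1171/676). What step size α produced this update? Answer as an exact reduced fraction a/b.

α = 1/8

F_att = 3/2·(g−p) = 3/2·(-3,4) = (-4.5000,6.0000)
o1: d²=13 ≤ ρ²=58; F_rep = 12·(-3,-2)/13² = (-0.2130,-0.1420)
o2: d²=101 > ρ²=58 → inactive
o3: d²=65 > ρ²=58 → inactive
o4: d²=200 > ρ²=58 → inactive
F = F_att + ΣF_rep = (-4.7130,5.8580)
Δp = p'−p = (-0.5891,0.7322); α = Δx/Fx = (-1593/2704) / (-1593/338) = 1/8
check: Δy/Fy = (495/676) / (990/169) = 1/8 ✓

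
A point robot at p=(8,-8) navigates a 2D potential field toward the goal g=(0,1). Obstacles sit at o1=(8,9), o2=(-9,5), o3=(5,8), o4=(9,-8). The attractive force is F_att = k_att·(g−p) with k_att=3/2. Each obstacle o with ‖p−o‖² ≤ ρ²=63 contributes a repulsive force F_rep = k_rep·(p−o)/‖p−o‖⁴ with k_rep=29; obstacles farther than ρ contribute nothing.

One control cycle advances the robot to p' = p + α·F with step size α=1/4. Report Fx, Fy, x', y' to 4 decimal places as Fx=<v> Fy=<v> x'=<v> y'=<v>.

Fx=-41.0000 Fy=13.5000 x'=-2.2500 y'=-4.6250

F_att = 3/2·(g−p) = 3/2·(-8,9) = (-12.0000,13.5000)
o1: d²=289 > ρ²=63 → inactive
o2: d²=458 > ρ²=63 → inactive
o3: d²=265 > ρ²=63 → inactive
o4: d²=1 ≤ ρ²=63; F_rep = 29·(-1,0)/1² = (-29.0000,0.0000)
F = F_att + ΣF_rep = (-41.0000,13.5000)
p' = p + 1/4·F = (-2.2500,-4.6250)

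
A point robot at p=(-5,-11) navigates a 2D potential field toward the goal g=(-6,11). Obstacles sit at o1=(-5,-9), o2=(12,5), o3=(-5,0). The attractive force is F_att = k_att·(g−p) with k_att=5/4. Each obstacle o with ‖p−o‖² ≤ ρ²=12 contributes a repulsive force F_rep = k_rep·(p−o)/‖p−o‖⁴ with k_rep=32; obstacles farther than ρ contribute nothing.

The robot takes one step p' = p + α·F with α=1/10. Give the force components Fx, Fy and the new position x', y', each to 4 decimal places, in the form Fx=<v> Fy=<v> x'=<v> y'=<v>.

Fx=-1.2500 Fy=23.5000 x'=-5.1250 y'=-8.6500

F_att = 5/4·(g−p) = 5/4·(-1,22) = (-1.2500,27.5000)
o1: d²=4 ≤ ρ²=12; F_rep = 32·(0,-2)/4² = (0.0000,-4.0000)
o2: d²=545 > ρ²=12 → inactive
o3: d²=121 > ρ²=12 → inactive
F = F_att + ΣF_rep = (-1.2500,23.5000)
p' = p + 1/10·F = (-5.1250,-8.6500)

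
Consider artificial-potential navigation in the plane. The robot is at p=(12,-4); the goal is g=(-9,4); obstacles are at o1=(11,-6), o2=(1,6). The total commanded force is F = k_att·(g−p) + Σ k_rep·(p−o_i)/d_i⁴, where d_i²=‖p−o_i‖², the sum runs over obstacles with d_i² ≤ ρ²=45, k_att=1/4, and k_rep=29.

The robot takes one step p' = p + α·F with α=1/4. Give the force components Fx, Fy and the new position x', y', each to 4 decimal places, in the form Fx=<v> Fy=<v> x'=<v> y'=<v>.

F_att = 1/4·(g−p) = 1/4·(-21,8) = (-5.2500,2.0000)
o1: d²=5 ≤ ρ²=45; F_rep = 29·(1,2)/5² = (1.1600,2.3200)
o2: d²=221 > ρ²=45 → inactive
F = F_att + ΣF_rep = (-4.0900,4.3200)
p' = p + 1/4·F = (10.9775,-2.9200)

Fx=-4.0900 Fy=4.3200 x'=10.9775 y'=-2.9200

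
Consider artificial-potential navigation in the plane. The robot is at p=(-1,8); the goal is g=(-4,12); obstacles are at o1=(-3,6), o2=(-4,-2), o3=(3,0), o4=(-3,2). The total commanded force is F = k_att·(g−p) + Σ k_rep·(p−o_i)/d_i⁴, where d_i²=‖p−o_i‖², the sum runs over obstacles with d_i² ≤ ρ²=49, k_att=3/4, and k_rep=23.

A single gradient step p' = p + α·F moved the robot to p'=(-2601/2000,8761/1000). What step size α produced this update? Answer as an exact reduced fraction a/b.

F_att = 3/4·(g−p) = 3/4·(-3,4) = (-2.2500,3.0000)
o1: d²=8 ≤ ρ²=49; F_rep = 23·(2,2)/8² = (0.7188,0.7188)
o2: d²=109 > ρ²=49 → inactive
o3: d²=80 > ρ²=49 → inactive
o4: d²=40 ≤ ρ²=49; F_rep = 23·(2,6)/40² = (0.0288,0.0862)
F = F_att + ΣF_rep = (-1.5025,3.8050)
Δp = p'−p = (-0.3005,0.7610); α = Δx/Fx = (-601/2000) / (-601/400) = 1/5
check: Δy/Fy = (761/1000) / (761/200) = 1/5 ✓

α = 1/5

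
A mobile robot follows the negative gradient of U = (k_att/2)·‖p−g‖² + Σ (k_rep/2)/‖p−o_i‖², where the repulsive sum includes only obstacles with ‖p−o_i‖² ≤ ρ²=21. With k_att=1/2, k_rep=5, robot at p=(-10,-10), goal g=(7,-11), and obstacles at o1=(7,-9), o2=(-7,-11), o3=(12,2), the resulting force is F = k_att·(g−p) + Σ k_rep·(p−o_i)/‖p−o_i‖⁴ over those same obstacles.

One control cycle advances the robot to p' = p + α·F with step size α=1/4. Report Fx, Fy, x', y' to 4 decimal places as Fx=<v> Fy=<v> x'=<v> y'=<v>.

Fx=8.3500 Fy=-0.4500 x'=-7.9125 y'=-10.1125

F_att = 1/2·(g−p) = 1/2·(17,-1) = (8.5000,-0.5000)
o1: d²=290 > ρ²=21 → inactive
o2: d²=10 ≤ ρ²=21; F_rep = 5·(-3,1)/10² = (-0.1500,0.0500)
o3: d²=628 > ρ²=21 → inactive
F = F_att + ΣF_rep = (8.3500,-0.4500)
p' = p + 1/4·F = (-7.9125,-10.1125)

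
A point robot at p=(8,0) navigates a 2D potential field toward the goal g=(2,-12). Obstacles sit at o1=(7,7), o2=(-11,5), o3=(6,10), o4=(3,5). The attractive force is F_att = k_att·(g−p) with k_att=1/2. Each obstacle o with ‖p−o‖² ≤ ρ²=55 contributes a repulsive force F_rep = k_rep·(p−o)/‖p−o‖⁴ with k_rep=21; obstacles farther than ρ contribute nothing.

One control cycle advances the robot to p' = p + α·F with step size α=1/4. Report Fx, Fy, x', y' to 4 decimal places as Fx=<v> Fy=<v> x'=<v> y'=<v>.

F_att = 1/2·(g−p) = 1/2·(-6,-12) = (-3.0000,-6.0000)
o1: d²=50 ≤ ρ²=55; F_rep = 21·(1,-7)/50² = (0.0084,-0.0588)
o2: d²=386 > ρ²=55 → inactive
o3: d²=104 > ρ²=55 → inactive
o4: d²=50 ≤ ρ²=55; F_rep = 21·(5,-5)/50² = (0.0420,-0.0420)
F = F_att + ΣF_rep = (-2.9496,-6.1008)
p' = p + 1/4·F = (7.2626,-1.5252)

Fx=-2.9496 Fy=-6.1008 x'=7.2626 y'=-1.5252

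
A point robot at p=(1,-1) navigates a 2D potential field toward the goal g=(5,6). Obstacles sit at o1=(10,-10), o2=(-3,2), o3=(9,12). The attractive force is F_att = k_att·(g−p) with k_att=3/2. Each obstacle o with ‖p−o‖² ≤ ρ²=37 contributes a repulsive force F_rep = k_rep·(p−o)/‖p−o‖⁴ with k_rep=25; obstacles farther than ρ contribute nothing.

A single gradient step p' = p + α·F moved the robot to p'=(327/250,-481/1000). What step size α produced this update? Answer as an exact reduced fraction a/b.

α = 1/20

F_att = 3/2·(g−p) = 3/2·(4,7) = (6.0000,10.5000)
o1: d²=162 > ρ²=37 → inactive
o2: d²=25 ≤ ρ²=37; F_rep = 25·(4,-3)/25² = (0.1600,-0.1200)
o3: d²=233 > ρ²=37 → inactive
F = F_att + ΣF_rep = (6.1600,10.3800)
Δp = p'−p = (0.3080,0.5190); α = Δx/Fx = (77/250) / (154/25) = 1/20
check: Δy/Fy = (519/1000) / (519/50) = 1/20 ✓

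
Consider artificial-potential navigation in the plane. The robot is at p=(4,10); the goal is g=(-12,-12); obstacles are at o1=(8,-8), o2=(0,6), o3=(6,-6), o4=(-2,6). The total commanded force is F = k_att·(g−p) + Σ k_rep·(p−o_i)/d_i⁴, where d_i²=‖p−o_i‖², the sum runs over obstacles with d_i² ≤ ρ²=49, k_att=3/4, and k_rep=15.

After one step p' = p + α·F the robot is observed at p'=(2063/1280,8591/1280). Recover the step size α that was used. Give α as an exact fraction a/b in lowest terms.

α = 1/5

F_att = 3/4·(g−p) = 3/4·(-16,-22) = (-12.0000,-16.5000)
o1: d²=340 > ρ²=49 → inactive
o2: d²=32 ≤ ρ²=49; F_rep = 15·(4,4)/32² = (0.0586,0.0586)
o3: d²=260 > ρ²=49 → inactive
o4: d²=52 > ρ²=49 → inactive
F = F_att + ΣF_rep = (-11.9414,-16.4414)
Δp = p'−p = (-2.3883,-3.2883); α = Δx/Fx = (-3057/1280) / (-3057/256) = 1/5
check: Δy/Fy = (-4209/1280) / (-4209/256) = 1/5 ✓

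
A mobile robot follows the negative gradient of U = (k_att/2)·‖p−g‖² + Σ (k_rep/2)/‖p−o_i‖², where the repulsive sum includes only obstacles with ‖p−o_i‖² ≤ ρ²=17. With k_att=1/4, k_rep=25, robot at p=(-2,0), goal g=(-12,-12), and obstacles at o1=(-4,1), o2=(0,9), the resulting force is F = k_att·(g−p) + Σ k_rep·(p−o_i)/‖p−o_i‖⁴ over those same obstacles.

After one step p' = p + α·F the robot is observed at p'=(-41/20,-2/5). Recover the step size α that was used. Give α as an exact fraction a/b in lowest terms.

α = 1/10

F_att = 1/4·(g−p) = 1/4·(-10,-12) = (-2.5000,-3.0000)
o1: d²=5 ≤ ρ²=17; F_rep = 25·(2,-1)/5² = (2.0000,-1.0000)
o2: d²=85 > ρ²=17 → inactive
F = F_att + ΣF_rep = (-0.5000,-4.0000)
Δp = p'−p = (-0.0500,-0.4000); α = Δx/Fx = (-1/20) / (-1/2) = 1/10
check: Δy/Fy = (-2/5) / (-4) = 1/10 ✓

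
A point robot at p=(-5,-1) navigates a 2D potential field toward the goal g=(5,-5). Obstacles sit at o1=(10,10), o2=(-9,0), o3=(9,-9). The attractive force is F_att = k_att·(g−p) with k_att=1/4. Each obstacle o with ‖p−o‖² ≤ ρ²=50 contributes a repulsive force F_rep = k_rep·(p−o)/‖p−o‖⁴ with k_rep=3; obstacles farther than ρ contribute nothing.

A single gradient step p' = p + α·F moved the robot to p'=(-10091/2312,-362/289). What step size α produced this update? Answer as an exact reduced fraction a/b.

α = 1/4

F_att = 1/4·(g−p) = 1/4·(10,-4) = (2.5000,-1.0000)
o1: d²=346 > ρ²=50 → inactive
o2: d²=17 ≤ ρ²=50; F_rep = 3·(4,-1)/17² = (0.0415,-0.0104)
o3: d²=260 > ρ²=50 → inactive
F = F_att + ΣF_rep = (2.5415,-1.0104)
Δp = p'−p = (0.6354,-0.2526); α = Δx/Fx = (1469/2312) / (1469/578) = 1/4
check: Δy/Fy = (-73/289) / (-292/289) = 1/4 ✓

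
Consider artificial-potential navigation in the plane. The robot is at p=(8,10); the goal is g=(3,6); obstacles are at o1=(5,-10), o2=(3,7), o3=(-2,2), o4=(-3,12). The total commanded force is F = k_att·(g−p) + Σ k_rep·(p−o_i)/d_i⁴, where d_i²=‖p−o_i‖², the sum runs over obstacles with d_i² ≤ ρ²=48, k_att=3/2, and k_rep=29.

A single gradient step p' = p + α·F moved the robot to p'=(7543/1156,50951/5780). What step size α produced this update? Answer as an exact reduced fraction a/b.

α = 1/5

F_att = 3/2·(g−p) = 3/2·(-5,-4) = (-7.5000,-6.0000)
o1: d²=409 > ρ²=48 → inactive
o2: d²=34 ≤ ρ²=48; F_rep = 29·(5,3)/34² = (0.1254,0.0753)
o3: d²=164 > ρ²=48 → inactive
o4: d²=125 > ρ²=48 → inactive
F = F_att + ΣF_rep = (-7.3746,-5.9247)
Δp = p'−p = (-1.4749,-1.1849); α = Δx/Fx = (-1705/1156) / (-8525/1156) = 1/5
check: Δy/Fy = (-6849/5780) / (-6849/1156) = 1/5 ✓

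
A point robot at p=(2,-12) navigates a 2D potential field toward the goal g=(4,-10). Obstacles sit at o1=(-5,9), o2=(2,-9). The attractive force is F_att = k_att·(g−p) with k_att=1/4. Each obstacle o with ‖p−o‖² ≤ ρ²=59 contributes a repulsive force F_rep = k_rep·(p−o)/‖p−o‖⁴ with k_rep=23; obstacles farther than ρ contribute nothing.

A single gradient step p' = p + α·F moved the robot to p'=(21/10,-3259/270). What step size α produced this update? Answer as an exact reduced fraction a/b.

F_att = 1/4·(g−p) = 1/4·(2,2) = (0.5000,0.5000)
o1: d²=490 > ρ²=59 → inactive
o2: d²=9 ≤ ρ²=59; F_rep = 23·(0,-3)/9² = (0.0000,-0.8519)
F = F_att + ΣF_rep = (0.5000,-0.3519)
Δp = p'−p = (0.1000,-0.0704); α = Δx/Fx = (1/10) / (1/2) = 1/5
check: Δy/Fy = (-19/270) / (-19/54) = 1/5 ✓

α = 1/5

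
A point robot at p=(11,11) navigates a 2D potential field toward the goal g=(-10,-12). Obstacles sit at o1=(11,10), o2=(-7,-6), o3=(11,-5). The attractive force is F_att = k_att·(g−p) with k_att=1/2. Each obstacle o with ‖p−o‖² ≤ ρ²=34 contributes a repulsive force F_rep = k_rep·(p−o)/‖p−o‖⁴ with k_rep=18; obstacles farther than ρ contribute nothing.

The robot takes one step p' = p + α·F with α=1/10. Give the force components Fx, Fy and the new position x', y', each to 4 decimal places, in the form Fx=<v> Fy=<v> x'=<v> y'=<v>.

Fx=-10.5000 Fy=6.5000 x'=9.9500 y'=11.6500

F_att = 1/2·(g−p) = 1/2·(-21,-23) = (-10.5000,-11.5000)
o1: d²=1 ≤ ρ²=34; F_rep = 18·(0,1)/1² = (0.0000,18.0000)
o2: d²=613 > ρ²=34 → inactive
o3: d²=256 > ρ²=34 → inactive
F = F_att + ΣF_rep = (-10.5000,6.5000)
p' = p + 1/10·F = (9.9500,11.6500)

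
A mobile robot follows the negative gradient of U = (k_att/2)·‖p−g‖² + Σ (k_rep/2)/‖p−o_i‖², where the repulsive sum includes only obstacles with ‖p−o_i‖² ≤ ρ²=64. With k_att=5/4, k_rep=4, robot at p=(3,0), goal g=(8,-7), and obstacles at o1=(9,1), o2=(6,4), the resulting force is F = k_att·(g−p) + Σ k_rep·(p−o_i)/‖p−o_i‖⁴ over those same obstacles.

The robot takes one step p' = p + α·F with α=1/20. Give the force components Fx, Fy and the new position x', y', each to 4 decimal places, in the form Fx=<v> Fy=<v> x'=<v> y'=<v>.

Fx=6.2133 Fy=-8.7785 x'=3.3107 y'=-0.4389

F_att = 5/4·(g−p) = 5/4·(5,-7) = (6.2500,-8.7500)
o1: d²=37 ≤ ρ²=64; F_rep = 4·(-6,-1)/37² = (-0.0175,-0.0029)
o2: d²=25 ≤ ρ²=64; F_rep = 4·(-3,-4)/25² = (-0.0192,-0.0256)
F = F_att + ΣF_rep = (6.2133,-8.7785)
p' = p + 1/20·F = (3.3107,-0.4389)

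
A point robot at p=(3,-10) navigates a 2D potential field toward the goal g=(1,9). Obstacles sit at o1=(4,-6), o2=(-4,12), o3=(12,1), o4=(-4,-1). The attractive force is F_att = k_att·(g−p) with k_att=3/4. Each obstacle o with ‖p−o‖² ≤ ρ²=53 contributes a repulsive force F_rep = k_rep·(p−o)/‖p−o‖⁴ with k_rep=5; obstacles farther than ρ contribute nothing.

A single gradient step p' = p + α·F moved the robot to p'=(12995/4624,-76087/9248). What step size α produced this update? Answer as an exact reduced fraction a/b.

F_att = 3/4·(g−p) = 3/4·(-2,19) = (-1.5000,14.2500)
o1: d²=17 ≤ ρ²=53; F_rep = 5·(-1,-4)/17² = (-0.0173,-0.0692)
o2: d²=533 > ρ²=53 → inactive
o3: d²=202 > ρ²=53 → inactive
o4: d²=130 > ρ²=53 → inactive
F = F_att + ΣF_rep = (-1.5173,14.1808)
Δp = p'−p = (-0.1897,1.7726); α = Δx/Fx = (-877/4624) / (-877/578) = 1/8
check: Δy/Fy = (16393/9248) / (16393/1156) = 1/8 ✓

α = 1/8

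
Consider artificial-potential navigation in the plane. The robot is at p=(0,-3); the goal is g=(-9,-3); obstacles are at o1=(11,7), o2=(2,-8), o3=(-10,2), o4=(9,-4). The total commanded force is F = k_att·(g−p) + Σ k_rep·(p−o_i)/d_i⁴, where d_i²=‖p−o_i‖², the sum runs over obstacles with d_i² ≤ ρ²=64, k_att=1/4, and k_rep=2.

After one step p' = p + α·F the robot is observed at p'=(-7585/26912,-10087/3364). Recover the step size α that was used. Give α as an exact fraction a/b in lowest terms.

F_att = 1/4·(g−p) = 1/4·(-9,0) = (-2.2500,0.0000)
o1: d²=221 > ρ²=64 → inactive
o2: d²=29 ≤ ρ²=64; F_rep = 2·(-2,5)/29² = (-0.0048,0.0119)
o3: d²=125 > ρ²=64 → inactive
o4: d²=82 > ρ²=64 → inactive
F = F_att + ΣF_rep = (-2.2548,0.0119)
Δp = p'−p = (-0.2818,0.0015); α = Δx/Fx = (-7585/26912) / (-7585/3364) = 1/8
check: Δy/Fy = (5/3364) / (10/841) = 1/8 ✓

α = 1/8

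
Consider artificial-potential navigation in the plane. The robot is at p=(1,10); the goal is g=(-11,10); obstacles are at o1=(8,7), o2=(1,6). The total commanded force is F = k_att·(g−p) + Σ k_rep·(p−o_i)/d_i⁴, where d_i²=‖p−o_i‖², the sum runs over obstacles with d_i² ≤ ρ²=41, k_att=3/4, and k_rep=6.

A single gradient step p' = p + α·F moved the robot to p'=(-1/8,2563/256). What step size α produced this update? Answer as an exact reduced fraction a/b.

F_att = 3/4·(g−p) = 3/4·(-12,0) = (-9.0000,0.0000)
o1: d²=58 > ρ²=41 → inactive
o2: d²=16 ≤ ρ²=41; F_rep = 6·(0,4)/16² = (0.0000,0.0938)
F = F_att + ΣF_rep = (-9.0000,0.0938)
Δp = p'−p = (-1.1250,0.0117); α = Δx/Fx = (-9/8) / (-9) = 1/8
check: Δy/Fy = (3/256) / (3/32) = 1/8 ✓

α = 1/8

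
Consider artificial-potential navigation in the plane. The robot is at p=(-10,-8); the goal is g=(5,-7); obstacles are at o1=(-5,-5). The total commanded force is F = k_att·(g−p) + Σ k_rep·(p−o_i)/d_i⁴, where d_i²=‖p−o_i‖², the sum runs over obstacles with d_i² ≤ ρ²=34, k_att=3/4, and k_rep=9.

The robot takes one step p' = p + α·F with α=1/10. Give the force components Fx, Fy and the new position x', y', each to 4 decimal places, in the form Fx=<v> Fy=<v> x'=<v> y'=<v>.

F_att = 3/4·(g−p) = 3/4·(15,1) = (11.2500,0.7500)
o1: d²=34 ≤ ρ²=34; F_rep = 9·(-5,-3)/34² = (-0.0389,-0.0234)
F = F_att + ΣF_rep = (11.2111,0.7266)
p' = p + 1/10·F = (-8.8789,-7.9273)

Fx=11.2111 Fy=0.7266 x'=-8.8789 y'=-7.9273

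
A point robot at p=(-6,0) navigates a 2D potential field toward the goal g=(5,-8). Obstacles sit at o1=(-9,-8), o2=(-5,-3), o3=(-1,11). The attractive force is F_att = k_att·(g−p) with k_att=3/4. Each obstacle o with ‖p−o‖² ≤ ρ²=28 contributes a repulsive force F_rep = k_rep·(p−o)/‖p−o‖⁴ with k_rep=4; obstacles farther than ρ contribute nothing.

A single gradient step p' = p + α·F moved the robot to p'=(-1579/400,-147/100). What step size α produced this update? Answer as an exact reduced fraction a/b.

α = 1/4

F_att = 3/4·(g−p) = 3/4·(11,-8) = (8.2500,-6.0000)
o1: d²=73 > ρ²=28 → inactive
o2: d²=10 ≤ ρ²=28; F_rep = 4·(-1,3)/10² = (-0.0400,0.1200)
o3: d²=146 > ρ²=28 → inactive
F = F_att + ΣF_rep = (8.2100,-5.8800)
Δp = p'−p = (2.0525,-1.4700); α = Δx/Fx = (821/400) / (821/100) = 1/4
check: Δy/Fy = (-147/100) / (-147/25) = 1/4 ✓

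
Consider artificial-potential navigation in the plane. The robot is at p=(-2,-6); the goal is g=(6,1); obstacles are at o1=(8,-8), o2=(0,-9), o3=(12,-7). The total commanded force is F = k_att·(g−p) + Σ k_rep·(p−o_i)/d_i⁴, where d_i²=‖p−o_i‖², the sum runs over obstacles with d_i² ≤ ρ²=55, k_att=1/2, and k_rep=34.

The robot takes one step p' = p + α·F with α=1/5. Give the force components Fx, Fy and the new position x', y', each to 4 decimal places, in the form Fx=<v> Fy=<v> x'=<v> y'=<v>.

F_att = 1/2·(g−p) = 1/2·(8,7) = (4.0000,3.5000)
o1: d²=104 > ρ²=55 → inactive
o2: d²=13 ≤ ρ²=55; F_rep = 34·(-2,3)/13² = (-0.4024,0.6036)
o3: d²=197 > ρ²=55 → inactive
F = F_att + ΣF_rep = (3.5976,4.1036)
p' = p + 1/5·F = (-1.2805,-5.1793)

Fx=3.5976 Fy=4.1036 x'=-1.2805 y'=-5.1793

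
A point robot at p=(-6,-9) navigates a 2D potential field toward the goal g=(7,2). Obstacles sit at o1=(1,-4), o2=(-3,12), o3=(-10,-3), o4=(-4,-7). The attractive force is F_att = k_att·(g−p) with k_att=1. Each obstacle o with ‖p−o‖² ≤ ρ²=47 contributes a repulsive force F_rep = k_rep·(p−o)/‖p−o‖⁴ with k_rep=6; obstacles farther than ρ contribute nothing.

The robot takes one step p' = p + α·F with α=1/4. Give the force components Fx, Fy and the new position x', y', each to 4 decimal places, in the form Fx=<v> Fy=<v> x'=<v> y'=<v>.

Fx=12.8125 Fy=10.8125 x'=-2.7969 y'=-6.2969

F_att = 1·(g−p) = 1·(13,11) = (13.0000,11.0000)
o1: d²=74 > ρ²=47 → inactive
o2: d²=450 > ρ²=47 → inactive
o3: d²=52 > ρ²=47 → inactive
o4: d²=8 ≤ ρ²=47; F_rep = 6·(-2,-2)/8² = (-0.1875,-0.1875)
F = F_att + ΣF_rep = (12.8125,10.8125)
p' = p + 1/4·F = (-2.7969,-6.2969)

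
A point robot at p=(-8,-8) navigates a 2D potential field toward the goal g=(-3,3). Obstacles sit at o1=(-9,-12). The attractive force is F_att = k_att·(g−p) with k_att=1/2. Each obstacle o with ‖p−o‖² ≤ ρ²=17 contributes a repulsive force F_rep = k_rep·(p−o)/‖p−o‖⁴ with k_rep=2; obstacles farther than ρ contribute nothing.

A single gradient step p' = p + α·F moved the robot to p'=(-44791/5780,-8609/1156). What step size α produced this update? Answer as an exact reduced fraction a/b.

F_att = 1/2·(g−p) = 1/2·(5,11) = (2.5000,5.5000)
o1: d²=17 ≤ ρ²=17; F_rep = 2·(1,4)/17² = (0.0069,0.0277)
F = F_att + ΣF_rep = (2.5069,5.5277)
Δp = p'−p = (0.2507,0.5528); α = Δx/Fx = (1449/5780) / (1449/578) = 1/10
check: Δy/Fy = (639/1156) / (3195/578) = 1/10 ✓

α = 1/10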